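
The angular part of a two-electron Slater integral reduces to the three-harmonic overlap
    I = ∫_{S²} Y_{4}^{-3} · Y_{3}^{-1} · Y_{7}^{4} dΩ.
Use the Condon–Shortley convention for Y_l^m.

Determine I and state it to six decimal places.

0.212007

m-sum 0 ✓  L=14 even ✓  1≤7≤7 ✓
Π(2lᵢ+1) = 9×7×15 = 945
triangle coeff Δ(4,3,7) = 1/45045
Σ_t [0,0]: t=0:+1/20736 = 1/20736
(3j)²=35/1287 [(4 3 7; 0 0 0)], sign=-1
Σ_t [0,0]: t=0:+1/241920 = 1/241920
(3j)²=2/91 [(4 3 7; -3 -1 4)], sign=-1
⇒ 4πI² = 1050/1859
I = (+1)√(1050/1859/(4π)) = 0.21200691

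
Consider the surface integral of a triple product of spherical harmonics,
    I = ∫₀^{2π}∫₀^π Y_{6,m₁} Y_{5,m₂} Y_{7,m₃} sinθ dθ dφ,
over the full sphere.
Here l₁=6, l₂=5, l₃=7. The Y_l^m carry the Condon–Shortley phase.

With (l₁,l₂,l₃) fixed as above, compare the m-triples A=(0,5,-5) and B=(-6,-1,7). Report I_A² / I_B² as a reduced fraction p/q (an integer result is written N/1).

280/143

Shared (l₁,l₂,l₃)=(6,5,7): N and (l;000)² cancel in I_A²/I_B².
A: Δ = 4!·8!·6!/19! = 1/174594420; Racah Σ t=4..4: t=4:+1/24883200 = 1/24883200; ⇒ 3j(6 5 7; 0 5 -5)² = 70/4199, sgn +1
B: Δ = 4!·8!·6!/19! = 1/174594420; Racah Σ t=4..4: t=4:+1/696729600 = 1/696729600; ⇒ 3j(6 5 7; -6 -1 7)² = 11/1292, sgn +1
I_A²/I_B² = (70/4199)/(11/1292) = 280/143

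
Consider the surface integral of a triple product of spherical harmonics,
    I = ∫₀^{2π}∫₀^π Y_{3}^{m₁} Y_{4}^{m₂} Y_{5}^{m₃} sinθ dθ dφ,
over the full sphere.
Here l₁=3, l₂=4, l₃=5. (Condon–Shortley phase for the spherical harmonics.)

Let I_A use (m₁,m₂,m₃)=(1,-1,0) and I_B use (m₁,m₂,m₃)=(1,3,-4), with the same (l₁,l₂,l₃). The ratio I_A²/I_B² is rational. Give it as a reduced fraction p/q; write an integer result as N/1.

5/98

l's match ⇒ only the (l;m) 3-j factors differ between A and B.
A: triangle coeff Δ(3,4,5) = 1/180180; Σ_t [0,2]: t=0:+1/288 t=1:−1/288 t=2:+1/5760 = 1/5760; (3j)²=1/12012 [(3 4 5; 1 -1 0)], sign=-1
B: triangle coeff Δ(3,4,5) = 1/180180; Σ_t [1,2]: t=1:−1/4320 t=2:+1/5760 = -1/17280; (3j)²=7/4290 [(3 4 5; 1 3 -4)], sign=+1
I_A²/I_B² = (1/12012)/(7/4290) = 5/98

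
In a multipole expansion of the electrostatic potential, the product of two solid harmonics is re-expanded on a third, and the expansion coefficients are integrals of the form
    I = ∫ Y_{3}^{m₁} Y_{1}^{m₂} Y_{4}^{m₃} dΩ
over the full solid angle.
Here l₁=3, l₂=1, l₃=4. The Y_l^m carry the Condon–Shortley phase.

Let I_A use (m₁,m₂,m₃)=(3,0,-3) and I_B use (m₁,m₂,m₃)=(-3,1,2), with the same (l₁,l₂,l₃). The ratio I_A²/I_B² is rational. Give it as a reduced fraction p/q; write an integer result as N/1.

7/1

Shared (l₁,l₂,l₃)=(3,1,4): N and (l;000)² cancel in I_A²/I_B².
A: Δ = 0!·6!·2!/9! = 1/252; Racah Σ t=0..0: t=0:+1/720 = 1/720; ⇒ 3j(3 1 4; 3 0 -3)² = 1/36, sgn -1
B: Δ = 0!·6!·2!/9! = 1/252; Racah Σ t=0..0: t=0:+1/1440 = 1/1440; ⇒ 3j(3 1 4; -3 1 2)² = 1/252, sgn +1
I_A²/I_B² = (1/36)/(1/252) = 7/1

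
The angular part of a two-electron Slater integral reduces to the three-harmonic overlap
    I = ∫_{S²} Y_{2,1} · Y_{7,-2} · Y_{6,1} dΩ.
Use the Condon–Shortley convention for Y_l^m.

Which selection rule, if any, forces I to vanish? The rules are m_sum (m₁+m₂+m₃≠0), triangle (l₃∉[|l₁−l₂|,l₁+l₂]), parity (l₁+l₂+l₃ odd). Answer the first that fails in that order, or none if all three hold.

Σmᵢ = 0  ✓
l₃∈[|l₁−l₂|,l₁+l₂]=[5,9], have l₃=6  ✓
Σlᵢ = 15 ⇒ odd  ✗

parity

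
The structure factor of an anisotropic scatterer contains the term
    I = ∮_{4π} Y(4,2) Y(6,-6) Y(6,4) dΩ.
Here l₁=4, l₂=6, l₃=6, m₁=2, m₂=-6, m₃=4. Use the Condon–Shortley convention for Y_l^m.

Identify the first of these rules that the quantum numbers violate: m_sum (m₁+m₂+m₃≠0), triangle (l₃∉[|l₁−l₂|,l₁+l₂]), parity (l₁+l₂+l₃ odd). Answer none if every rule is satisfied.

Σmᵢ = 0  ✓
l₃∈[|l₁−l₂|,l₁+l₂]=[2,10], have l₃=6  ✓
Σlᵢ = 16 ⇒ even  ✓

none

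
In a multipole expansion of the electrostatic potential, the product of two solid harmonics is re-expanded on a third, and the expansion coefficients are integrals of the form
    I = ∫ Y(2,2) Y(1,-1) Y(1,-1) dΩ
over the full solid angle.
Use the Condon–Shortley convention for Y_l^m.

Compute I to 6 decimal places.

0.309019

m-sum 0 ✓  L=4 even ✓  1≤1≤3 ✓
Π(2lᵢ+1) = 5×3×3 = 45
triangle coeff Δ(2,1,1) = 1/30
Σ_t [1,1]: t=1:−1/1 = -1/1
(3j)²=2/15 [(2 1 1; 0 0 0)], sign=+1
Σ_t [0,0]: t=0:+1/4 = 1/4
(3j)²=1/5 [(2 1 1; 2 -1 -1)], sign=+1
⇒ 4πI² = 6/5
I = (+1)√(6/5/(4π)) = 0.30901936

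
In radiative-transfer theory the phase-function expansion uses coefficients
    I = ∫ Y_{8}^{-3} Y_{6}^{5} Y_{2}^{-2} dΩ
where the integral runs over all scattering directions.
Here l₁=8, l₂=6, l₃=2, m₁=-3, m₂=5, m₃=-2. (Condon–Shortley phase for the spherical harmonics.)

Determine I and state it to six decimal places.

m-sum 0 ✓  L=16 even ✓  2≤2≤14 ✓
Π(2lᵢ+1) = 17×13×5 = 1105
triangle coeff Δ(8,6,2) = 1/30940
Σ_t [6,6]: t=6:+1/2073600 = 1/2073600
(3j)²=28/1105 [(8 6 2; 0 0 0)], sign=+1
Σ_t [11,11]: t=11:−1/958003200 = -1/958003200
(3j)²=1/6188 [(8 6 2; -3 5 -2)], sign=-1
⇒ 4πI² = 1/221
I = (-1)√(1/221/(4π)) = -0.01897575

-0.018976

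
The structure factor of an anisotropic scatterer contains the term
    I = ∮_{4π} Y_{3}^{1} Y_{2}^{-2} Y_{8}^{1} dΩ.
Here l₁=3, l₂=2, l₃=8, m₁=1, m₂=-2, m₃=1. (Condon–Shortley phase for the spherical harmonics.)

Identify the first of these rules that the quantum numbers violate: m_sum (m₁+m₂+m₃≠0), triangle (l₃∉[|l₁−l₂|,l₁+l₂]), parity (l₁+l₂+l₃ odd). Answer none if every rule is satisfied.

triangle

Σmᵢ = 0  ✓
l₃∈[|l₁−l₂|,l₁+l₂]=[1,5], have l₃=8  ✗
Σlᵢ = 13 ⇒ odd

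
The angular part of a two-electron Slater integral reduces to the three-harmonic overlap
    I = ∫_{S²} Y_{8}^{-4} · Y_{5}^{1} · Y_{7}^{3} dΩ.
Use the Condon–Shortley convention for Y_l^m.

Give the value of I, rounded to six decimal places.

0.057672

Checks pass: Σm=0; 20 even; l₃=7∈[3,13].
(2·8+1)(2·5+1)(2·7+1) = 2805
Δ: 6! 10! 4! / 21! → 1/814773960
sum: t=1:−1/87091200 t=2:+1/4976640 t=3:−1/2073600 t=4:+1/4976640 t=5:−1/87091200 = -1/9676800
3j²(8 5 7; 0 0 0) = Δ·Π!·Σ² = 360/46189  (sign +1)
sum: t=2:+1/4180377600 t=3:−1/78382080 t=4:+1/15482880 t=5:−1/21772800 t=6:+1/298598400 = 17/1791590400
3j²(8 5 7; -4 1 3) = Δ·Π!·Σ² = 17/8892  (sign +1)
combine: 4πI² = 2805·360/46189·17/8892 = 2550/61009
take √, sign +1: I = 0.05767242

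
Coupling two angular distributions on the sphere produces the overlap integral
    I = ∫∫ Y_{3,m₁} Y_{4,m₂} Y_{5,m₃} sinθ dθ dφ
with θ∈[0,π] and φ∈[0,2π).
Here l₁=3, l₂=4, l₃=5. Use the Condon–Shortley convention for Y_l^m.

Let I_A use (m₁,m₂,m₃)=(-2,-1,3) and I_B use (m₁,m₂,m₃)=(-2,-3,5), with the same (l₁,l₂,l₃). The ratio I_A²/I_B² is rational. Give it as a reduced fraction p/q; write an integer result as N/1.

Same 3,4,5: normalisation and zero-m 3j drop out of the ratio.
A: Δ: 2! 4! 6! / 13! → 1/180180; sum: t=1:−1/1152 t=2:+1/1440 = -1/5760; 3j²(3 4 5; -2 -1 3) = Δ·Π!·Σ² = 1/858  (sign -1)
B: Δ: 2! 4! 6! / 13! → 1/180180; sum: t=1:−1/17280 = -1/17280; 3j²(3 4 5; -2 -3 5) = Δ·Π!·Σ² = 35/858  (sign -1)
I_A²/I_B² = (1/858)/(35/858) = 1/35

1/35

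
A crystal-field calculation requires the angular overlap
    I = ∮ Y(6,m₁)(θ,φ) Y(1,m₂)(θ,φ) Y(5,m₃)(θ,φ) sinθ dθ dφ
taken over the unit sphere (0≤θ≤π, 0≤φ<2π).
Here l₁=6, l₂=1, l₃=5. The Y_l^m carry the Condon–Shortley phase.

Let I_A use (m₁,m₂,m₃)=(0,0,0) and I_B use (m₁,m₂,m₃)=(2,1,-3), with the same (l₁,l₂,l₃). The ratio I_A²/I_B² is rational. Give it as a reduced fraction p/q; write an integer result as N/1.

6/1

Same 6,1,5: normalisation and zero-m 3j drop out of the ratio.
A: Δ: 2! 10! 0! / 13! → 1/858; sum: t=1:−1/14400 = -1/14400; 3j²(6 1 5; 0 0 0) = Δ·Π!·Σ² = 6/143  (sign +1)
B: Δ: 2! 10! 0! / 13! → 1/858; sum: t=2:+1/161280 = 1/161280; 3j²(6 1 5; 2 1 -3) = Δ·Π!·Σ² = 1/143  (sign +1)
I_A²/I_B² = (6/143)/(1/143) = 6/1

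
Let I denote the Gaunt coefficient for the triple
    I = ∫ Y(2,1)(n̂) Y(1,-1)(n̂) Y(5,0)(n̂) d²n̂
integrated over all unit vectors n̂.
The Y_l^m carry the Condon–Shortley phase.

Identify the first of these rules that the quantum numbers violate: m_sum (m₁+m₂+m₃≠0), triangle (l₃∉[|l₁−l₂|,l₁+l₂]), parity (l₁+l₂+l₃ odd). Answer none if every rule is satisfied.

azimuthal sum: 1 − 1 + 0 = 0  ✓
1 ≤ 5 ≤ 3 (triangle on l)  ✗
L = 2 + 1 + 5 = 8 (even)

triangle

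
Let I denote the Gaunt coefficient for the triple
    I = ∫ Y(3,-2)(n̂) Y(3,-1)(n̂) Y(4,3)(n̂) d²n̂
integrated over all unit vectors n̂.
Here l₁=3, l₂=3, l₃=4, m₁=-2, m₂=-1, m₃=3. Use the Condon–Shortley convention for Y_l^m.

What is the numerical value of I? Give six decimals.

Rules hold: Σm=0, L=10 even, 0≤4≤6.
N = 7·7·9 = 441
Δ = 2!·4!·4!/11! = 1/34650
Racah Σ t=0..2: t=0:+1/72 t=1:−1/16 t=2:+1/72 = -5/144
⇒ 3j(3 3 4; 0 0 0)² = 2/77, sgn -1
Racah Σ t=1..2: t=1:−1/144 t=2:+1/288 = -1/288
⇒ 3j(3 3 4; -2 -1 3)² = 1/99, sgn +1
4πI² = N·(3j₀)²·(3jₘ)² = 14/121
I = -1·√(0.115702/4π) = -0.09595473

-0.095955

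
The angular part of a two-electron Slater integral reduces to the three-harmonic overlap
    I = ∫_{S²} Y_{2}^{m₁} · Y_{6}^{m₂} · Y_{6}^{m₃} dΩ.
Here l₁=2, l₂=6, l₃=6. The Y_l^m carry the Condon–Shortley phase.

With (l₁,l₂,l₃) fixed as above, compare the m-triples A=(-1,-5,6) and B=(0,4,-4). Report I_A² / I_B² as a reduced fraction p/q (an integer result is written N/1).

121/2

Shared (l₁,l₂,l₃)=(2,6,6): N and (l;000)² cancel in I_A²/I_B².
A: Δ = 2!·2!·10!/15! = 1/90090; Racah Σ t=1..1: t=1:−1/7257600 = -1/7257600; ⇒ 3j(2 6 6; -1 -5 6)² = 11/455, sgn -1
B: Δ = 2!·2!·10!/15! = 1/90090; Racah Σ t=0..2: t=0:+1/14515200 t=1:−1/362880 t=2:+1/322560 = 1/2419200; ⇒ 3j(2 6 6; 0 4 -4)² = 2/5005, sgn +1
I_A²/I_B² = (11/455)/(2/5005) = 121/2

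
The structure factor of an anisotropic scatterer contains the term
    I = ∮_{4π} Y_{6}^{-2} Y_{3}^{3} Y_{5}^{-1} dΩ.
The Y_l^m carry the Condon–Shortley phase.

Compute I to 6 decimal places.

Rules hold: Σm=0, L=14 even, 3≤5≤9.
N = 13·7·11 = 1001
Δ = 4!·8!·2!/15! = 1/675675
Racah Σ t=1..3: t=1:−1/8640 t=2:+1/2304 t=3:−1/8640 = 7/34560
⇒ 3j(6 3 5; 0 0 0)² = 7/429, sgn -1
Racah Σ t=4..4: t=4:+1/27648 = 1/27648
⇒ 3j(6 3 5; -2 3 -1)² = 10/429, sgn +1
4πI² = N·(3j₀)²·(3jₘ)² = 490/1287
I = -1·√(0.38073/4π) = -0.17406195

-0.174062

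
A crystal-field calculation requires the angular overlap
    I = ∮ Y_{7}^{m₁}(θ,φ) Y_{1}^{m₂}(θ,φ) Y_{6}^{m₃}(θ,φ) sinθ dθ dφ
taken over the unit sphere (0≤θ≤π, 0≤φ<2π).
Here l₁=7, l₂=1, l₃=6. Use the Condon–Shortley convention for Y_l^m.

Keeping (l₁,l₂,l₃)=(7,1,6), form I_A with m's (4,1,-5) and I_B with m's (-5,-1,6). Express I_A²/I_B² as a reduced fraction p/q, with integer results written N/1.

3/1

Shared (l₁,l₂,l₃)=(7,1,6): N and (l;000)² cancel in I_A²/I_B².
A: Δ = 2!·12!·0!/15! = 1/1365; Racah Σ t=2..2: t=2:+1/79833600 = 1/79833600; ⇒ 3j(7 1 6; 4 1 -5)² = 1/455, sgn -1
B: Δ = 2!·12!·0!/15! = 1/1365; Racah Σ t=0..0: t=0:+1/958003200 = 1/958003200; ⇒ 3j(7 1 6; -5 -1 6)² = 1/1365, sgn +1
I_A²/I_B² = (1/455)/(1/1365) = 3/1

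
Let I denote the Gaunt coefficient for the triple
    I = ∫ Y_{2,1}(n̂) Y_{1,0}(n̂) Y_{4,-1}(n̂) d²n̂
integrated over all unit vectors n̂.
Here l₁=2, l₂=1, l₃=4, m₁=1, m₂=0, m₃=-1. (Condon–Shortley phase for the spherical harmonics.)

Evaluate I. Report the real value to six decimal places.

0.000000

l₃=4 ∉ [1,3] — triangle fails ⇒ I = 0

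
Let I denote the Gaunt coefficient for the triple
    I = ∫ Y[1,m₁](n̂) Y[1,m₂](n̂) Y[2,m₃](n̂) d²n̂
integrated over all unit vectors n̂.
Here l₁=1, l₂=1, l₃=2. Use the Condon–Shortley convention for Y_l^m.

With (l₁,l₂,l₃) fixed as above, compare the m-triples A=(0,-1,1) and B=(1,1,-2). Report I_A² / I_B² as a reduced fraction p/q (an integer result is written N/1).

1/2

Same 1,1,2: normalisation and zero-m 3j drop out of the ratio.
A: Δ: 0! 2! 2! / 5! → 1/30; sum: t=0:+1/2 = 1/2; 3j²(1 1 2; 0 -1 1) = Δ·Π!·Σ² = 1/10  (sign -1)
B: Δ: 0! 2! 2! / 5! → 1/30; sum: t=0:+1/4 = 1/4; 3j²(1 1 2; 1 1 -2) = Δ·Π!·Σ² = 1/5  (sign +1)
I_A²/I_B² = (1/10)/(1/5) = 1/2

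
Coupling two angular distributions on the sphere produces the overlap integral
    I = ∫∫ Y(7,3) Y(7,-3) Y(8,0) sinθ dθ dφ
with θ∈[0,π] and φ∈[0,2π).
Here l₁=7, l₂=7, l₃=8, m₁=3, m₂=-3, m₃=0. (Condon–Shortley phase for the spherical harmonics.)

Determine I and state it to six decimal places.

0.093637

Checks pass: Σm=0; 22 even; l₃=8∈[0,14].
(2·7+1)(2·7+1)(2·8+1) = 3825
Δ: 6! 8! 8! / 23! → 1/22086194130
sum: t=0:+1/18289152000 t=1:−1/248832000 t=2:+1/24883200 t=3:−1/11943936 t=4:+1/24883200 t=5:−1/248832000 t=6:+1/18289152000 = -11/975421440
3j²(7 7 8; 0 0 0) = Δ·Π!·Σ² = 1750/289731  (sign -1)
sum: t=0:+1/238878720 t=1:−1/62208000 t=2:+1/99532800 t=3:−1/914457600 t=4:+1/78033715200 = -3421/1170505728000
3j²(7 7 8; 3 -3 0) = Δ·Π!·Σ² = 96721/20281170  (sign -1)
combine: 4πI² = 3825·1750/289731·96721/20281170 = 60450625/548653937
take √, sign +1: I = 0.09363673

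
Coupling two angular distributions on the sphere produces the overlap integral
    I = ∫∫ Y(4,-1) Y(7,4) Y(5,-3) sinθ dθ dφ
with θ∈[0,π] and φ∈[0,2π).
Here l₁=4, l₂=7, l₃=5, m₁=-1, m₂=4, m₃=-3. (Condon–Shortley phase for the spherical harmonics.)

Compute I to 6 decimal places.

Rules hold: Σm=0, L=16 even, 3≤5≤11.
N = 9·15·11 = 1485
Δ = 6!·2!·8!/17! = 1/6126120
Racah Σ t=2..4: t=2:+1/69120 t=3:−1/20736 t=4:+1/69120 = -1/51840
⇒ 3j(4 7 5; 0 0 0)² = 280/21879, sgn +1
Racah Σ t=3..5: t=3:−1/2903040 t=4:+1/241920 t=5:−1/345600 = 13/14515200
⇒ 3j(4 7 5; -1 4 -3)² = 13/7140, sgn +1
4πI² = N·(3j₀)²·(3jₘ)² = 10/289
I = +1·√(0.0346021/4π) = 0.05247424

0.052474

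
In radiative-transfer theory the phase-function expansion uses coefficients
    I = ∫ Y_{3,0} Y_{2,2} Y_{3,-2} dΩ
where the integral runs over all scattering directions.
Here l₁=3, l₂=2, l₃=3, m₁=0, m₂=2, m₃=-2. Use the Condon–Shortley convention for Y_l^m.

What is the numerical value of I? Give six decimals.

-0.188063

m-sum 0 ✓  L=8 even ✓  1≤3≤5 ✓
Π(2lᵢ+1) = 7×5×7 = 245
triangle coeff Δ(3,2,3) = 1/3780
Σ_t [0,2]: t=0:+1/24 t=1:−1/4 t=2:+1/24 = -1/6
(3j)²=4/105 [(3 2 3; 0 0 0)], sign=+1
Σ_t [2,2]: t=2:+1/24 = 1/24
(3j)²=1/21 [(3 2 3; 0 2 -2)], sign=-1
⇒ 4πI² = 4/9
I = (-1)√(4/9/(4π)) = -0.18806319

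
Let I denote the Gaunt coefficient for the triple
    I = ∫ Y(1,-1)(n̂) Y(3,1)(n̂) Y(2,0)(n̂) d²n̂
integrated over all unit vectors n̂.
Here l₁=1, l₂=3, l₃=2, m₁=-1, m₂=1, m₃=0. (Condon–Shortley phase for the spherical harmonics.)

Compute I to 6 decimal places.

Rules hold: Σm=0, L=6 even, 2≤2≤4.
N = 3·7·5 = 105
Δ = 2!·0!·4!/7! = 1/105
Racah Σ t=1..1: t=1:−1/4 = -1/4
⇒ 3j(1 3 2; 0 0 0)² = 3/35, sgn -1
Racah Σ t=2..2: t=2:+1/8 = 1/8
⇒ 3j(1 3 2; -1 1 0)² = 2/35, sgn +1
4πI² = N·(3j₀)²·(3jₘ)² = 18/35
I = -1·√(0.514286/4π) = -0.20230066

-0.202301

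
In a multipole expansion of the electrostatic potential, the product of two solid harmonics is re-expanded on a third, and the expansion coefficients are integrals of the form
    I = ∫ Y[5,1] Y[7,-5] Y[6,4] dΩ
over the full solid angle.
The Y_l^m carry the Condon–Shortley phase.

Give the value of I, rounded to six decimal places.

0.109766

Checks pass: Σm=0; 18 even; l₃=6∈[2,12].
(2·5+1)(2·7+1)(2·6+1) = 2145
Δ: 6! 4! 8! / 19! → 1/174594420
sum: t=1:−1/4147200 t=2:+1/207360 t=3:−1/82944 t=4:+1/207360 t=5:−1/4147200 = -1/345600
3j²(5 7 6; 0 0 0) = Δ·Π!·Σ² = 420/46189  (sign -1)
sum: t=0:+1/24883200 t=1:−1/3628800 t=2:+1/7741440 = -37/348364800
3j²(5 7 6; 1 -5 4) = Δ·Π!·Σ² = 1369/176358  (sign -1)
combine: 4πI² = 2145·420/46189·1369/176358 = 205350/1356277
take √, sign +1: I = 0.10976610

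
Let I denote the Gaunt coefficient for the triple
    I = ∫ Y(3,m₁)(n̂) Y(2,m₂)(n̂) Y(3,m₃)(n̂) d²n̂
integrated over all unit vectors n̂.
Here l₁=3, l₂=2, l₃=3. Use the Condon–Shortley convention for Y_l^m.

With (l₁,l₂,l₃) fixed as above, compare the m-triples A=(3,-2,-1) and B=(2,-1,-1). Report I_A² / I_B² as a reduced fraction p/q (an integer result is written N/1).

2/3

l's match ⇒ only the (l;m) 3-j factors differ between A and B.
A: triangle coeff Δ(3,2,3) = 1/3780; Σ_t [0,0]: t=0:+1/96 = 1/96; (3j)²=1/42 [(3 2 3; 3 -2 -1)], sign=+1
B: triangle coeff Δ(3,2,3) = 1/3780; Σ_t [0,1]: t=0:+1/12 t=1:−1/48 = 1/16; (3j)²=1/28 [(3 2 3; 2 -1 -1)], sign=+1
I_A²/I_B² = (1/42)/(1/28) = 2/3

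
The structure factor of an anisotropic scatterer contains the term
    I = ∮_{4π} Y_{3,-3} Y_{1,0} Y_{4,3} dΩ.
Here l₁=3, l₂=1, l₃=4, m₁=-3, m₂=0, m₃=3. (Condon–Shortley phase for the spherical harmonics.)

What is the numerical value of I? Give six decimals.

m-sum 0 ✓  L=8 even ✓  2≤4≤4 ✓
Π(2lᵢ+1) = 7×3×9 = 189
triangle coeff Δ(3,1,4) = 1/252
Σ_t [0,0]: t=0:+1/36 = 1/36
(3j)²=4/63 [(3 1 4; 0 0 0)], sign=+1
Σ_t [0,0]: t=0:+1/720 = 1/720
(3j)²=1/36 [(3 1 4; -3 0 3)], sign=-1
⇒ 4πI² = 1/3
I = (-1)√(1/3/(4π)) = -0.16286750

-0.162868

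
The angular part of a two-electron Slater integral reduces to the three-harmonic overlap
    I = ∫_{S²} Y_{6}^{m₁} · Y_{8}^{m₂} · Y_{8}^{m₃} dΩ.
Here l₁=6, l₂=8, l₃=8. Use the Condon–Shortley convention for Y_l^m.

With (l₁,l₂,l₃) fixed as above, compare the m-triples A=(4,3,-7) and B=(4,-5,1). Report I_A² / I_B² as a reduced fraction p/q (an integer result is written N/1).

361/33

Shared (l₁,l₂,l₃)=(6,8,8): N and (l;000)² cancel in I_A²/I_B².
A: Δ = 6!·6!·10!/23! = 1/13742520792; Racah Σ t=1..2: t=1:−1/52254720000 t=2:+1/12541132800 = 19/313528320000; ⇒ 3j(6 8 8; 4 3 -7)² = 19/1564, sgn -1
B: Δ = 6!·6!·10!/23! = 1/13742520792; Racah Σ t=0..2: t=0:+1/1045094400 t=1:−1/1161216000 t=2:+1/12541132800 = 11/62705664000; ⇒ 3j(6 8 8; 4 -5 1)² = 33/29716, sgn -1
I_A²/I_B² = (19/1564)/(33/29716) = 361/33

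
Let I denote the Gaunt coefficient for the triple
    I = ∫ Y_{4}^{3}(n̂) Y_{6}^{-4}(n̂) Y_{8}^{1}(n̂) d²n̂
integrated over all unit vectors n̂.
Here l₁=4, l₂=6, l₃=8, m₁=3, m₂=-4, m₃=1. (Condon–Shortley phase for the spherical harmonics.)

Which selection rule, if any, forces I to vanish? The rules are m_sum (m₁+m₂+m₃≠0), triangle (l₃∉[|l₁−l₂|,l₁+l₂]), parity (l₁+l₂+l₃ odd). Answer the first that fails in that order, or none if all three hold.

none

m₁+m₂+m₃ = 3 − 4 + 1 = 0  ✓
triangle: |4−6|=2 ≤ l₃=8 ≤ 4+6=10  ✓
parity: l₁+l₂+l₃ = 18 is even  ✓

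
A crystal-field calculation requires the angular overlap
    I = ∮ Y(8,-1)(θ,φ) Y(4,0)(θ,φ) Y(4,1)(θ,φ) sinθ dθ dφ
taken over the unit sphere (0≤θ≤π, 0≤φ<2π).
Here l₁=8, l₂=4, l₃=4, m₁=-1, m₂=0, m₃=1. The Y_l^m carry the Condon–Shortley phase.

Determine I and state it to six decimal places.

Rules hold: Σm=0, L=16 even, 4≤4≤12.
N = 17·9·9 = 1377
Δ = 8!·8!·0!/17! = 1/218790
Racah Σ t=4..4: t=4:+1/331776 = 1/331776
⇒ 3j(8 4 4; 0 0 0)² = 490/21879, sgn +1
Racah Σ t=4..4: t=4:+1/414720 = 1/414720
⇒ 3j(8 4 4; -1 0 1)² = 49/2431, sgn -1
4πI² = N·(3j₀)²·(3jₘ)² = 216090/347633
I = -1·√(0.621604/4π) = -0.22240877

-0.222409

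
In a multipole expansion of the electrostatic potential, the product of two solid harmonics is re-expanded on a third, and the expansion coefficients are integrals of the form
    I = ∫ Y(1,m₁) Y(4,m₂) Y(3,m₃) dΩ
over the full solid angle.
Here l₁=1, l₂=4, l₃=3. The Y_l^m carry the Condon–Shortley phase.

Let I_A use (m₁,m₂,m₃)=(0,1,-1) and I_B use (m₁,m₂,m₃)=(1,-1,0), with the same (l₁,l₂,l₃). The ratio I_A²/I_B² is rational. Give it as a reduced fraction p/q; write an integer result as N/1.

Same 1,4,3: normalisation and zero-m 3j drop out of the ratio.
A: Δ: 2! 0! 6! / 9! → 1/252; sum: t=1:−1/48 = -1/48; 3j²(1 4 3; 0 1 -1) = Δ·Π!·Σ² = 5/84  (sign -1)
B: Δ: 2! 0! 6! / 9! → 1/252; sum: t=0:+1/72 = 1/72; 3j²(1 4 3; 1 -1 0) = Δ·Π!·Σ² = 5/126  (sign -1)
I_A²/I_B² = (5/84)/(5/126) = 3/2

3/2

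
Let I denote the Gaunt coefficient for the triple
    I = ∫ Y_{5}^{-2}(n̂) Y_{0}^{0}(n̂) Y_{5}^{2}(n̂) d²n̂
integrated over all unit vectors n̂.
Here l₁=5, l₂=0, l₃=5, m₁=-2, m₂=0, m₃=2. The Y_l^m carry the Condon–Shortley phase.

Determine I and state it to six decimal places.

m-sum 0 ✓  L=10 even ✓  5≤5≤5 ✓
Π(2lᵢ+1) = 11×1×11 = 121
triangle coeff Δ(5,0,5) = 1/11
Σ_t [0,0]: t=0:+1/14400 = 1/14400
(3j)²=1/11 [(5 0 5; 0 0 0)], sign=-1
Σ_t [0,0]: t=0:+1/30240 = 1/30240
(3j)²=1/11 [(5 0 5; -2 0 2)], sign=-1
⇒ 4πI² = 1/1
I = (+1)√(1/1/(4π)) = 0.28209479

0.282095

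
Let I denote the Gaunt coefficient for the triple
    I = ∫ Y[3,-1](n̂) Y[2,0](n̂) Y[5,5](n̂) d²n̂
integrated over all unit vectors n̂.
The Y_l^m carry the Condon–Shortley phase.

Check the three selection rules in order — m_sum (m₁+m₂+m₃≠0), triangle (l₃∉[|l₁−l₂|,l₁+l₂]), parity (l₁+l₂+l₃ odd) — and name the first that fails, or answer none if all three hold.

Σmᵢ = 4  ✗
l₃∈[|l₁−l₂|,l₁+l₂]=[1,5], have l₃=5
Σlᵢ = 10 ⇒ even

m_sum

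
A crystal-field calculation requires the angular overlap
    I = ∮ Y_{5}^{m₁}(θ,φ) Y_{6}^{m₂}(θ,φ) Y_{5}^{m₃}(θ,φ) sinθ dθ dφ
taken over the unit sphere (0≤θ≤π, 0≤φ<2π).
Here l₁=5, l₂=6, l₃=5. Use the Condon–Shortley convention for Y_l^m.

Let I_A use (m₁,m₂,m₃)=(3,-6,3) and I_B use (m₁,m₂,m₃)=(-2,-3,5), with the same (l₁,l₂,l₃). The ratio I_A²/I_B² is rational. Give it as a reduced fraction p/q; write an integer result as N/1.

88/75

l's match ⇒ only the (l;m) 3-j factors differ between A and B.
A: triangle coeff Δ(5,6,5) = 1/28588560; Σ_t [0,0]: t=0:+1/2073600 = 1/2073600; (3j)²=28/1105 [(5 6 5; 3 -6 3)], sign=+1
B: triangle coeff Δ(5,6,5) = 1/28588560; Σ_t [3,3]: t=3:−1/622080 = -1/622080; (3j)²=105/4862 [(5 6 5; -2 -3 5)], sign=-1
I_A²/I_B² = (28/1105)/(105/4862) = 88/75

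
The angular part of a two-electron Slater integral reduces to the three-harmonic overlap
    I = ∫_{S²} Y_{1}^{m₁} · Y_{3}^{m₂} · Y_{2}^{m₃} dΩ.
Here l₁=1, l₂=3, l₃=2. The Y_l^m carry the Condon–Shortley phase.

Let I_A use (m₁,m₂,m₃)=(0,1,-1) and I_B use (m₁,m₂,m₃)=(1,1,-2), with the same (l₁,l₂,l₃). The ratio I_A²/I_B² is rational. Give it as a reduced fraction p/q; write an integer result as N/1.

8/1

Same 1,3,2: normalisation and zero-m 3j drop out of the ratio.
A: Δ: 2! 0! 4! / 7! → 1/105; sum: t=1:−1/6 = -1/6; 3j²(1 3 2; 0 1 -1) = Δ·Π!·Σ² = 8/105  (sign +1)
B: Δ: 2! 0! 4! / 7! → 1/105; sum: t=0:+1/48 = 1/48; 3j²(1 3 2; 1 1 -2) = Δ·Π!·Σ² = 1/105  (sign +1)
I_A²/I_B² = (8/105)/(1/105) = 8/1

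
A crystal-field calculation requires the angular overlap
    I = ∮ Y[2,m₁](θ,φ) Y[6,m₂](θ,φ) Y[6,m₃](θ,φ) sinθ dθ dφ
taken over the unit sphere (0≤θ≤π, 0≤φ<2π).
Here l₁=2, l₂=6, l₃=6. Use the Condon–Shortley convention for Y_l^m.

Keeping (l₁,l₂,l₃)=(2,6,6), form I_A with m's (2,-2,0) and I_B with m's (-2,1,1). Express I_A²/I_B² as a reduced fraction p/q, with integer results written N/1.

20/21

Same 2,6,6: normalisation and zero-m 3j drop out of the ratio.
A: Δ: 2! 2! 10! / 15! → 1/90090; sum: t=0:+1/69120 = 1/69120; 3j²(2 6 6; 2 -2 0) = Δ·Π!·Σ² = 4/143  (sign +1)
B: Δ: 2! 2! 10! / 15! → 1/90090; sum: t=2:+1/57600 = 1/57600; 3j²(2 6 6; -2 1 1) = Δ·Π!·Σ² = 21/715  (sign -1)
I_A²/I_B² = (4/143)/(21/715) = 20/21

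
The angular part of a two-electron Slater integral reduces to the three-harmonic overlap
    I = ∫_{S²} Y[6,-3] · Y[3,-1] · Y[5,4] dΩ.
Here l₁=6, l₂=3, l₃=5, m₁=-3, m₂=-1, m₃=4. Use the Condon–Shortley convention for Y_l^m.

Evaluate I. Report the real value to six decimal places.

0.176531

m-sum 0 ✓  L=14 even ✓  3≤5≤9 ✓
Π(2lᵢ+1) = 13×7×11 = 1001
triangle coeff Δ(6,3,5) = 1/675675
Σ_t [1,3]: t=1:−1/8640 t=2:+1/2304 t=3:−1/8640 = 7/34560
(3j)²=7/429 [(6 3 5; 0 0 0)], sign=-1
Σ_t [1,2]: t=1:−1/241920 t=2:+1/40320 = 1/48384
(3j)²=24/1001 [(6 3 5; -3 -1 4)], sign=-1
⇒ 4πI² = 56/143
I = (+1)√(56/143/(4π)) = 0.17653103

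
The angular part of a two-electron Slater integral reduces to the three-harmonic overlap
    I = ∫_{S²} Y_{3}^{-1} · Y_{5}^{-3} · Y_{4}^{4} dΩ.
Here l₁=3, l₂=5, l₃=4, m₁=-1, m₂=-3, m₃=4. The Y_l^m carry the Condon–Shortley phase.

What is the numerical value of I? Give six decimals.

Checks pass: Σm=0; 12 even; l₃=4∈[2,8].
(2·3+1)(2·5+1)(2·4+1) = 693
Δ: 4! 2! 6! / 13! → 1/180180
sum: t=1:−1/576 t=2:+1/144 t=3:−1/576 = 1/288
3j²(3 5 4; 0 0 0) = Δ·Π!·Σ² = 20/1001  (sign +1)
sum: t=2:+1/5760 = 1/5760
3j²(3 5 4; -1 -3 4) = Δ·Π!·Σ² = 56/2145  (sign +1)
combine: 4πI² = 693·20/1001·56/2145 = 672/1859
take √, sign +1: I = 0.16960553

0.169606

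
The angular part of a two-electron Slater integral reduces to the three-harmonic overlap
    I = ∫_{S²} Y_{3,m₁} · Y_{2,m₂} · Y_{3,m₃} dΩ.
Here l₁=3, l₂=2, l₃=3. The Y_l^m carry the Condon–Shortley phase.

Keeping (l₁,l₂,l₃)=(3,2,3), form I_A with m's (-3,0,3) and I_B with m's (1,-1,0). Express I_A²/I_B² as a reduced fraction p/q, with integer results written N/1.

Shared (l₁,l₂,l₃)=(3,2,3): N and (l;000)² cancel in I_A²/I_B².
A: Δ = 2!·4!·2!/9! = 1/3780; Racah Σ t=2..2: t=2:+1/96 = 1/96; ⇒ 3j(3 2 3; -3 0 3)² = 5/84, sgn +1
B: Δ = 2!·4!·2!/9! = 1/3780; Racah Σ t=0..1: t=0:+1/8 t=1:−1/12 = 1/24; ⇒ 3j(3 2 3; 1 -1 0)² = 1/210, sgn -1
I_A²/I_B² = (5/84)/(1/210) = 25/2

25/2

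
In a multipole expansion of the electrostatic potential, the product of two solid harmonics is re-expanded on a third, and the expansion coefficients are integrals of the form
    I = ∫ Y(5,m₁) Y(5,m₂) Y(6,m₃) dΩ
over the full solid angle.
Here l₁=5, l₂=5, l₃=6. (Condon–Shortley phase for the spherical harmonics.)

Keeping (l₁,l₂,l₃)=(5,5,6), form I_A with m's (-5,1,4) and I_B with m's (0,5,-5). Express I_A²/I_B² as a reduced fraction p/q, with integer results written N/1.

15/11

Same 5,5,6: normalisation and zero-m 3j drop out of the ratio.
A: Δ: 4! 6! 6! / 17! → 1/28588560; sum: t=4:+1/829440 = 1/829440; 3j²(5 5 6; -5 1 4) = Δ·Π!·Σ² = 225/9724  (sign +1)
B: Δ: 4! 6! 6! / 17! → 1/28588560; sum: t=4:+1/2073600 = 1/2073600; 3j²(5 5 6; 0 5 -5) = Δ·Π!·Σ² = 15/884  (sign -1)
I_A²/I_B² = (225/9724)/(15/884) = 15/11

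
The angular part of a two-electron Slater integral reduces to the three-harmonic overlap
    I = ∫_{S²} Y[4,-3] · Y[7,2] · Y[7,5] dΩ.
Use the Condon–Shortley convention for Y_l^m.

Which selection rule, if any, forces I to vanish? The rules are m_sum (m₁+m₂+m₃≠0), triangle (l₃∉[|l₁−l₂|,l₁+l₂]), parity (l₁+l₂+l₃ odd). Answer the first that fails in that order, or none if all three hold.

m₁+m₂+m₃ = -3 + 2 + 5 = 4  ✗
triangle: |4−7|=3 ≤ l₃=7 ≤ 4+7=11
parity: l₁+l₂+l₃ = 18 is even

m_sum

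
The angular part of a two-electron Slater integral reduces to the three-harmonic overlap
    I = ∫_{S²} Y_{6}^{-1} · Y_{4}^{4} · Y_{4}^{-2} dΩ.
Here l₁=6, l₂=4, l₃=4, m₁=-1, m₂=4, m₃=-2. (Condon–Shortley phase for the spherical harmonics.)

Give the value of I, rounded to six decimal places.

Σmᵢ = 1 ≠ 0, so the φ-integral vanishes; I = 0

0.000000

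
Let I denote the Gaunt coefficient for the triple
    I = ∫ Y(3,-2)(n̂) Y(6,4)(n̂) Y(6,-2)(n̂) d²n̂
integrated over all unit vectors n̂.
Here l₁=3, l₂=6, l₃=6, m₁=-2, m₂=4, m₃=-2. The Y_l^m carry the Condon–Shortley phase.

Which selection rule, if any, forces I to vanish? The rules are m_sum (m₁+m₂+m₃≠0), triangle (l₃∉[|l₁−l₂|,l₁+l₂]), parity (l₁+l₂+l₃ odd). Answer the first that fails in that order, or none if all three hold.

azimuthal sum: -2 + 4 − 2 = 0  ✓
3 ≤ 6 ≤ 9 (triangle on l)  ✓
L = 3 + 6 + 6 = 15 (odd)  ✗

parity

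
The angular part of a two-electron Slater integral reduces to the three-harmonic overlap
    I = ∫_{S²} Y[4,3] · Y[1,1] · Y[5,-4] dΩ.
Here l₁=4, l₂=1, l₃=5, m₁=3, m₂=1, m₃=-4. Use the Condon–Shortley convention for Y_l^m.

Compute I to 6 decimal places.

Checks pass: Σm=0; 10 even; l₃=5∈[3,5].
(2·4+1)(2·1+1)(2·5+1) = 297
Δ: 0! 8! 2! / 11! → 1/495
sum: t=0:+1/576 = 1/576
3j²(4 1 5; 0 0 0) = Δ·Π!·Σ² = 5/99  (sign -1)
sum: t=0:+1/10080 = 1/10080
3j²(4 1 5; 3 1 -4) = Δ·Π!·Σ² = 4/55  (sign -1)
combine: 4πI² = 297·5/99·4/55 = 12/11
take √, sign +1: I = 0.29463840

0.294638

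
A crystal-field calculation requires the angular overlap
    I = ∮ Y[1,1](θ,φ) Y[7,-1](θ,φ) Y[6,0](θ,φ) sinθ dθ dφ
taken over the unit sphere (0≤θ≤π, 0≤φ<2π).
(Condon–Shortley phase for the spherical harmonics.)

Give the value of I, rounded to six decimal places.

-0.185147

m-sum 0 ✓  L=14 even ✓  6≤6≤8 ✓
Π(2lᵢ+1) = 3×15×13 = 585
triangle coeff Δ(1,7,6) = 1/1365
Σ_t [1,1]: t=1:−1/518400 = -1/518400
(3j)²=7/195 [(1 7 6; 0 0 0)], sign=-1
Σ_t [0,0]: t=0:+1/1036800 = 1/1036800
(3j)²=4/195 [(1 7 6; 1 -1 0)], sign=+1
⇒ 4πI² = 28/65
I = (-1)√(28/65/(4π)) = -0.18514731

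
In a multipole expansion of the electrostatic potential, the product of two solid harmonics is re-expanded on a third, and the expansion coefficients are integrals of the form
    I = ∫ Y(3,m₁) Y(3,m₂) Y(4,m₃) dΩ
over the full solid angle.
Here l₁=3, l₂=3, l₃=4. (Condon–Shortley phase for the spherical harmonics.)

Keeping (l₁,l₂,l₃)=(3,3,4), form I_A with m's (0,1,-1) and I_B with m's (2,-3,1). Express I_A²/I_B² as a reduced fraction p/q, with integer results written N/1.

1/2

Shared (l₁,l₂,l₃)=(3,3,4): N and (l;000)² cancel in I_A²/I_B².
A: Δ = 2!·4!·4!/11! = 1/34650; Racah Σ t=0..2: t=0:+1/288 t=1:−1/24 t=2:+1/48 = -5/288; ⇒ 3j(3 3 4; 0 1 -1)² = 5/462, sgn +1
B: Δ = 2!·4!·4!/11! = 1/34650; Racah Σ t=0..0: t=0:+1/288 = 1/288; ⇒ 3j(3 3 4; 2 -3 1)² = 5/231, sgn -1
I_A²/I_B² = (5/462)/(5/231) = 1/2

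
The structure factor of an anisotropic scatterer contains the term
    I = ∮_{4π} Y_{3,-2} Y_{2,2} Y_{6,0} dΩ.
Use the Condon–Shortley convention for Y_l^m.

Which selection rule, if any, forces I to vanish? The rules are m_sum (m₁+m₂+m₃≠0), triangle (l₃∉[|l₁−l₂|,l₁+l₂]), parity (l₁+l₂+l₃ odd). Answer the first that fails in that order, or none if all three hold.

triangle

azimuthal sum: -2 + 2 + 0 = 0  ✓
1 ≤ 6 ≤ 5 (triangle on l)  ✗
L = 3 + 2 + 6 = 11 (odd)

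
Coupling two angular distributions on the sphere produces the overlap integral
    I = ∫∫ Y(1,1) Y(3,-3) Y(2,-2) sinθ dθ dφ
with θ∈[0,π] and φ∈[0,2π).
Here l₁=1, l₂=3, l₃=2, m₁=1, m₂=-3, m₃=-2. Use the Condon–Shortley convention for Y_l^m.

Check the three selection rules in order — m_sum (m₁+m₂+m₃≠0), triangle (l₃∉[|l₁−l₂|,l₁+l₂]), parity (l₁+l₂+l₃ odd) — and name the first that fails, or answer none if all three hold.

m₁+m₂+m₃ = 1 − 3 − 2 = -4  ✗
triangle: |1−3|=2 ≤ l₃=2 ≤ 1+3=4
parity: l₁+l₂+l₃ = 6 is even

m_sum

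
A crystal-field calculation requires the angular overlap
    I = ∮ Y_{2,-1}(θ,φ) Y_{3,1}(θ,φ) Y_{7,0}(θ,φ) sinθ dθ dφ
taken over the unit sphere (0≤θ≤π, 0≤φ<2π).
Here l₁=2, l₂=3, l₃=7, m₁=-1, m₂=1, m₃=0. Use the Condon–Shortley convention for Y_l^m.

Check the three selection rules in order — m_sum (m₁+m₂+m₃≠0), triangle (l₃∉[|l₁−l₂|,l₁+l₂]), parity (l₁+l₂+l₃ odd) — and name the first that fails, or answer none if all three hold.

triangle

Σmᵢ = 0  ✓
l₃∈[|l₁−l₂|,l₁+l₂]=[1,5], have l₃=7  ✗
Σlᵢ = 12 ⇒ even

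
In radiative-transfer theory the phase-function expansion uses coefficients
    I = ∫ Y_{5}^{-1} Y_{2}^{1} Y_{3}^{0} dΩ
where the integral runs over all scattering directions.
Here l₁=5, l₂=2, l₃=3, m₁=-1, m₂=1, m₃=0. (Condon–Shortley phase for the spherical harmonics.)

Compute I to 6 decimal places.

Checks pass: Σm=0; 10 even; l₃=3∈[3,7].
(2·5+1)(2·2+1)(2·3+1) = 385
Δ: 4! 6! 0! / 11! → 1/2310
sum: t=2:+1/144 = 1/144
3j²(5 2 3; 0 0 0) = Δ·Π!·Σ² = 10/231  (sign -1)
sum: t=3:−1/216 = -1/216
3j²(5 2 3; -1 1 0) = Δ·Π!·Σ² = 8/231  (sign +1)
combine: 4πI² = 385·10/231·8/231 = 400/693
take √, sign -1: I = -0.21431790

-0.214318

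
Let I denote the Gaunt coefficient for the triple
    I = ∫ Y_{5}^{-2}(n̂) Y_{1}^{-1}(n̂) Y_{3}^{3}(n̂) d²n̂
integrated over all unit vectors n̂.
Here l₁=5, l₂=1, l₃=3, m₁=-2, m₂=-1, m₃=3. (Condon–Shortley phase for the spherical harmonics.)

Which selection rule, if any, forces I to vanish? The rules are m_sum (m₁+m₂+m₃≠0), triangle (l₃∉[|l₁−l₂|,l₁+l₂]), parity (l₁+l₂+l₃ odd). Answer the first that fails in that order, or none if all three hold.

triangle

azimuthal sum: -2 − 1 + 3 = 0  ✓
4 ≤ 3 ≤ 6 (triangle on l)  ✗
L = 5 + 1 + 3 = 9 (odd)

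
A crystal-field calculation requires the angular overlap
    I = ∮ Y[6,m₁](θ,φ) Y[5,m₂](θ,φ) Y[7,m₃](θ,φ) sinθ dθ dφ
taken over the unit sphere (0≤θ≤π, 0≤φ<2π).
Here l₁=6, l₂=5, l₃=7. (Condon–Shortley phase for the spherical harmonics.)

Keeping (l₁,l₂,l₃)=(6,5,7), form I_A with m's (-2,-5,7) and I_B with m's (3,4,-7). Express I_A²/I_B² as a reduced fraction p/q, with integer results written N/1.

Shared (l₁,l₂,l₃)=(6,5,7): N and (l;000)² cancel in I_A²/I_B².
A: Δ = 4!·8!·6!/19! = 1/174594420; Racah Σ t=0..0: t=0:+1/696729600 = 1/696729600; ⇒ 3j(6 5 7; -2 -5 7)² = 7/1938, sgn +1
B: Δ = 4!·8!·6!/19! = 1/174594420; Racah Σ t=3..3: t=3:−1/174182400 = -1/174182400; ⇒ 3j(6 5 7; 3 4 -7)² = 21/1615, sgn -1
I_A²/I_B² = (7/1938)/(21/1615) = 5/18

5/18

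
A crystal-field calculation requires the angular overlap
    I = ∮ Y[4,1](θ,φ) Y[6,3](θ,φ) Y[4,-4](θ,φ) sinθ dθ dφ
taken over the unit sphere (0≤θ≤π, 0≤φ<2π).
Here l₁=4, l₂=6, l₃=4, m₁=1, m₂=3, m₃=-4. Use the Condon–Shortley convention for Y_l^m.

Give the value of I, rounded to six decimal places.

0.155830

Checks pass: Σm=0; 14 even; l₃=4∈[2,10].
(2·4+1)(2·6+1)(2·4+1) = 1053
Δ: 6! 2! 6! / 15! → 1/1261260
sum: t=2:+1/4608 t=3:−1/1296 t=4:+1/4608 = -7/20736
3j²(4 6 4; 0 0 0) = Δ·Π!·Σ² = 20/1287  (sign -1)
sum: t=3:−1/51840 = -1/51840
3j²(4 6 4; 1 3 -4) = Δ·Π!·Σ² = 8/429  (sign -1)
combine: 4πI² = 1053·20/1287·8/429 = 480/1573
take √, sign +1: I = 0.15583009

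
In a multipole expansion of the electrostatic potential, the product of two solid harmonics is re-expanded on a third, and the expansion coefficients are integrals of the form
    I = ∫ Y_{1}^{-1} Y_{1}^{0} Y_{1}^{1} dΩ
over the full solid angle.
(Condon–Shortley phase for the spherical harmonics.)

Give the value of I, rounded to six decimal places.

0.000000

l₁+l₂+l₃=3 is odd: 3j(l;000)=0 ⇒ I=0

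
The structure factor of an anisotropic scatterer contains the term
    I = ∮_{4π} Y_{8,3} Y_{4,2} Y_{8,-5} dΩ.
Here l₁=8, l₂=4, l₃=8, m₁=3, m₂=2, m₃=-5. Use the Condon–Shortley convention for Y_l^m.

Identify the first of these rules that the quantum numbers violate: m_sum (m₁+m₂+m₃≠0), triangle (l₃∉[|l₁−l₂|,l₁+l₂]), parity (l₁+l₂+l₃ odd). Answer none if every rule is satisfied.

azimuthal sum: 3 + 2 − 5 = 0  ✓
4 ≤ 8 ≤ 12 (triangle on l)  ✓
L = 8 + 4 + 8 = 20 (even)  ✓

none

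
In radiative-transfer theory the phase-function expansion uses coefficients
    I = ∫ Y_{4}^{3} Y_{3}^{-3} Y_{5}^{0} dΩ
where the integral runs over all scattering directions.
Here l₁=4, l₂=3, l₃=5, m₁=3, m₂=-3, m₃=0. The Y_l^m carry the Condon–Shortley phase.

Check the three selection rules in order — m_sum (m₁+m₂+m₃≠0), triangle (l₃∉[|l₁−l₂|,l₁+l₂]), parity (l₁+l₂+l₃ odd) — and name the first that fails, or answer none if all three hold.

azimuthal sum: 3 − 3 + 0 = 0  ✓
1 ≤ 5 ≤ 7 (triangle on l)  ✓
L = 4 + 3 + 5 = 12 (even)  ✓

none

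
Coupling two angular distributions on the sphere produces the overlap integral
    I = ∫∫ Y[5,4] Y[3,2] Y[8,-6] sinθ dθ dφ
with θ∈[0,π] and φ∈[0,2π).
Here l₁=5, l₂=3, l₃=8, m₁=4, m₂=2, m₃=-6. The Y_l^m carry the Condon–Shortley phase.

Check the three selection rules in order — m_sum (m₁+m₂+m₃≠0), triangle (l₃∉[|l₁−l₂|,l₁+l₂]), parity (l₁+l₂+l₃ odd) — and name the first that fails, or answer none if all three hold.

Σmᵢ = 0  ✓
l₃∈[|l₁−l₂|,l₁+l₂]=[2,8], have l₃=8  ✓
Σlᵢ = 16 ⇒ even  ✓

none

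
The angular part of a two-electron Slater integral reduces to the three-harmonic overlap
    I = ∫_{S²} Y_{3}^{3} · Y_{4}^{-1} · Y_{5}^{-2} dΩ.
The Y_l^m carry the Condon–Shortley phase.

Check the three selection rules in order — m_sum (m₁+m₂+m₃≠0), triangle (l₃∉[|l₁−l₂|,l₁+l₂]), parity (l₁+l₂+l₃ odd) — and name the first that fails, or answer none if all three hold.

azimuthal sum: 3 − 1 − 2 = 0  ✓
1 ≤ 5 ≤ 7 (triangle on l)  ✓
L = 3 + 4 + 5 = 12 (even)  ✓

none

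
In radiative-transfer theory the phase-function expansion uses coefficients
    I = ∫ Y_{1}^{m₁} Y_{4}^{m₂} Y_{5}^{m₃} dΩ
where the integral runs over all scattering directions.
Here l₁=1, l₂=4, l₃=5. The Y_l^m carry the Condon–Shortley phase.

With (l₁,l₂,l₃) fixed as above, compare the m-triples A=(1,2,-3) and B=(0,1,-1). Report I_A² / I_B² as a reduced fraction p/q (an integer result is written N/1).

7/6

Shared (l₁,l₂,l₃)=(1,4,5): N and (l;000)² cancel in I_A²/I_B².
A: Δ = 0!·2!·8!/11! = 1/495; Racah Σ t=0..0: t=0:+1/2880 = 1/2880; ⇒ 3j(1 4 5; 1 2 -3)² = 28/495, sgn +1
B: Δ = 0!·2!·8!/11! = 1/495; Racah Σ t=0..0: t=0:+1/720 = 1/720; ⇒ 3j(1 4 5; 0 1 -1)² = 8/165, sgn +1
I_A²/I_B² = (28/495)/(8/165) = 7/6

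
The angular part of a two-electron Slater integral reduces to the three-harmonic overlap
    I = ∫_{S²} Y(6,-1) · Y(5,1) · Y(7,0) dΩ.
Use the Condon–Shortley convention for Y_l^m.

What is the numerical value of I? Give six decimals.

-0.026775

m-sum 0 ✓  L=18 even ✓  1≤7≤11 ✓
Π(2lᵢ+1) = 13×11×15 = 2145
triangle coeff Δ(6,5,7) = 1/174594420
Σ_t [0,4]: t=0:+1/4147200 t=1:−1/207360 t=2:+1/82944 t=3:−1/207360 t=4:+1/4147200 = 1/345600
(3j)²=420/46189 [(6 5 7; 0 0 0)], sign=-1
Σ_t [0,4]: t=0:+1/87091200 t=1:−1/1036800 t=2:+1/138240 t=3:−1/124416 t=4:+1/829440 = -1/1814400
(3j)²=64/138567 [(6 5 7; -1 1 0)], sign=+1
⇒ 4πI² = 134400/14919047
I = (-1)√(134400/14919047/(4π)) = -0.02677467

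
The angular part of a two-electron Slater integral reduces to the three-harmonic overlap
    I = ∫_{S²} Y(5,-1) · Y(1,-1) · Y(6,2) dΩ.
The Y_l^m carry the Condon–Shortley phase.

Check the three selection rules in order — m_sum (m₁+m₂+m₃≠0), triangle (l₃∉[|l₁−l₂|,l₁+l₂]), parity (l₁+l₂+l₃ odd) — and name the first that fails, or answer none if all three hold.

azimuthal sum: -1 − 1 + 2 = 0  ✓
4 ≤ 6 ≤ 6 (triangle on l)  ✓
L = 5 + 1 + 6 = 12 (even)  ✓

none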